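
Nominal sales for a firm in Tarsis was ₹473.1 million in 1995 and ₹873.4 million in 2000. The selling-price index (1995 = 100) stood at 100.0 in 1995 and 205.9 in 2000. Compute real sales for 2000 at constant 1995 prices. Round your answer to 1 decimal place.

₹424.2 million

Real sales = Nominal / (selling-price index/100) = 873.4 / 2.059 = 424.19.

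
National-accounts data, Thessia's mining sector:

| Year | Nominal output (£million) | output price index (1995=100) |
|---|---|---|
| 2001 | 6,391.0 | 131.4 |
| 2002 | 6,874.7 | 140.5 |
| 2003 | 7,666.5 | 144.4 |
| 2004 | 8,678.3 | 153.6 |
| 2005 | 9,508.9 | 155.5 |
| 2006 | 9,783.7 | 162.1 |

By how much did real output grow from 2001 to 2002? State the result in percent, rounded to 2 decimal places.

0.60%

Real output 2001 = 6391.0/1.314 = 4863.77.
Real output 2002 = 6874.7/1.405 = 4893.02.
Change = 4893.02/4863.77 − 1 = 0.0060.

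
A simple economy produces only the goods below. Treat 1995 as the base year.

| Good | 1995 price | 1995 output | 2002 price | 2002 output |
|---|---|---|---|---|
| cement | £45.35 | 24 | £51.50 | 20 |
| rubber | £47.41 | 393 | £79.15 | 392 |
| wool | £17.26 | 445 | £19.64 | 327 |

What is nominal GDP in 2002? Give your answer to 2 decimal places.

Nominal GDP 2002 = Σ (p_2002 × q_2002) = 51.50·20 + 79.15·392 + 19.64·327 = 38479.08.

£38479.08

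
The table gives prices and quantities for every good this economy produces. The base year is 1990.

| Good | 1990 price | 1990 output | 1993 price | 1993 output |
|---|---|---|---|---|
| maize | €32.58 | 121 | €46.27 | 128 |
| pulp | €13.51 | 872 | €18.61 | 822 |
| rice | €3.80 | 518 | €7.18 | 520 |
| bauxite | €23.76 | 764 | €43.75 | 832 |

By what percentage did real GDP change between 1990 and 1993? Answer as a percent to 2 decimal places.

3.28%

Real GDP 1990 = Nominal GDP 1990 = 32.58·121 + 13.51·872 + 3.80·518 + 23.76·764 = 35843.94.
Real GDP 1993 (at 1990 prices) = 32.58·128 + 13.51·822 + 3.80·520 + 23.76·832 = 37019.78.
Real growth = 37019.78/35843.94 − 1 = 0.0328.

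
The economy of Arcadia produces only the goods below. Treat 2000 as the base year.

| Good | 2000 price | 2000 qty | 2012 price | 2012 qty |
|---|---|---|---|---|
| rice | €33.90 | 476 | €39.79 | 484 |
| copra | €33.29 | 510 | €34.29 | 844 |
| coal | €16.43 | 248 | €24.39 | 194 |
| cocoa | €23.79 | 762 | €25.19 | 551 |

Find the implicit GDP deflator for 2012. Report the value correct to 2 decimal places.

109.89

Nominal GDP 2012 = 39.79·484 + 34.29·844 + 24.39·194 + 25.19·551 = 66810.47.
Real GDP 2012 (at 2000 prices) = 33.90·484 + 33.29·844 + 16.43·194 + 23.79·551 = 60800.07.
Deflator = Nominal/Real × 100 = 66810.47/60800.07 × 100 = 109.886.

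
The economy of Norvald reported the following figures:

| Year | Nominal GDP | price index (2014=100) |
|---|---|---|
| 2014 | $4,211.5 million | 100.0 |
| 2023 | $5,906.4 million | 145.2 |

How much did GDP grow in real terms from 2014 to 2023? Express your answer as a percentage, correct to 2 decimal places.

Real GDP 2014 = 4211.5 / 1.000 = 4211.50.
Real GDP 2023 = 5906.4 / 1.452 = 4067.77.
Real growth = 4067.77 / 4211.50 − 1 = -0.0341.

-3.41%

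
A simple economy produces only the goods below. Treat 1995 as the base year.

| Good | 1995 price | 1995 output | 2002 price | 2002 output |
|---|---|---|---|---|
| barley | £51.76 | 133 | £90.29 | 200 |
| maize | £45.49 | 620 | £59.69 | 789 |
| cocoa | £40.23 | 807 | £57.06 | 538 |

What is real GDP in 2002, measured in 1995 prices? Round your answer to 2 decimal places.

Real GDP 2002 = Σ (p_1995 × q_2002) = 51.76·200 + 45.49·789 + 40.23·538 = 67887.35.

£67887.35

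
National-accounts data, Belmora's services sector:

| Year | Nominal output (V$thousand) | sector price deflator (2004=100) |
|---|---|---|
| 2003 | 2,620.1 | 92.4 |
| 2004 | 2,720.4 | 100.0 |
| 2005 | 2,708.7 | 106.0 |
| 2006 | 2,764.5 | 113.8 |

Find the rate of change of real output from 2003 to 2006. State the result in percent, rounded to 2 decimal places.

Real output 2003 = 2620.1/0.924 = 2835.61.
Real output 2006 = 2764.5/1.138 = 2429.26.
Change = 2429.26/2835.61 − 1 = -0.1433.

-14.33%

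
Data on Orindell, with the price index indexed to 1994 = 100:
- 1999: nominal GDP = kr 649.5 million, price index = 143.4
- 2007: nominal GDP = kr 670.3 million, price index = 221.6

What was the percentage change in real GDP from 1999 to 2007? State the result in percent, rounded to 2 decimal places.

-33.22%

Deflate each year: 1999 → 649.5/1.434 = 452.93; 2007 → 670.3/2.216 = 302.48.
So real GDP changed by 302.48/452.93 − 1 = -0.3322, i.e. -33.22%.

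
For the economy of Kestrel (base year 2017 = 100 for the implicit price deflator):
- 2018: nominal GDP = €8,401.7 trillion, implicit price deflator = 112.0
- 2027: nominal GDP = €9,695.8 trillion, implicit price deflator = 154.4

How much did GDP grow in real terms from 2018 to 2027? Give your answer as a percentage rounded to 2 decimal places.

Deflate each year: 2018 → 8401.7/1.120 = 7501.52; 2027 → 9695.8/1.544 = 6279.66.
So real GDP changed by 6279.66/7501.52 − 1 = -0.1629, i.e. -16.29%.

-16.29%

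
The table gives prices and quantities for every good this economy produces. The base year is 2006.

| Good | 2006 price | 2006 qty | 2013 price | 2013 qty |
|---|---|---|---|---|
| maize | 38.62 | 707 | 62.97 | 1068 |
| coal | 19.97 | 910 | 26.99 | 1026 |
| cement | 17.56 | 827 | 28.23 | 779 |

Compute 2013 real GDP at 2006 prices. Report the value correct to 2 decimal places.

75414.62

Real GDP 2013 = Σ (p_2006 × q_2013) = 38.62·1068 + 19.97·1026 + 17.56·779 = 75414.62.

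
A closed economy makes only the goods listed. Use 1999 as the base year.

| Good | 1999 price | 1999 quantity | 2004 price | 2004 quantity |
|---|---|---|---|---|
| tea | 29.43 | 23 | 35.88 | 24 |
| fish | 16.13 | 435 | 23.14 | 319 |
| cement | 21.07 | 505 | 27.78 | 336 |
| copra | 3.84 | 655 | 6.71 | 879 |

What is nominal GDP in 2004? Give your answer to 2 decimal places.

Nominal GDP 2004 = Σ (p_2004 × q_2004) = 35.88·24 + 23.14·319 + 27.78·336 + 6.71·879 = 23474.95.

23474.95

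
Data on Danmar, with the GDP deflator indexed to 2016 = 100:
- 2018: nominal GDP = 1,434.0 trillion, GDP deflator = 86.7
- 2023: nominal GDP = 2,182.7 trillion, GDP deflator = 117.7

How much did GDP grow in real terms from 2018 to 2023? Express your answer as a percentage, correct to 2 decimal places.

Real GDP 2018 = 1434.0 / 0.867 = 1653.98.
Real GDP 2023 = 2182.7 / 1.177 = 1854.46.
Real growth = 1854.46 / 1653.98 − 1 = 0.1212.

12.12%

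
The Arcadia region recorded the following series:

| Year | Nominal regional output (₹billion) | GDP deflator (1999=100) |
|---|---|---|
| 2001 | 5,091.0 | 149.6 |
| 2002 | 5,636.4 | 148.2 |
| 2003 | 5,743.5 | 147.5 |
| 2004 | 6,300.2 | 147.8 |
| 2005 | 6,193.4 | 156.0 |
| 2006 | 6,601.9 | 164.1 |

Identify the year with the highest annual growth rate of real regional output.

2002: real = 5636.4/1.482 = 3803.24; growth vs 2001 (3403.07) = 11.76%.
2003: real = 5743.5/1.475 = 3893.90; growth vs 2002 (3803.24) = 2.38%.
2004: real = 6300.2/1.478 = 4262.65; growth vs 2003 (3893.90) = 9.47%.
2005: real = 6193.4/1.560 = 3970.13; growth vs 2004 (4262.65) = -6.86%.
2006: real = 6601.9/1.641 = 4023.10; growth vs 2005 (3970.13) = 1.33%.

2002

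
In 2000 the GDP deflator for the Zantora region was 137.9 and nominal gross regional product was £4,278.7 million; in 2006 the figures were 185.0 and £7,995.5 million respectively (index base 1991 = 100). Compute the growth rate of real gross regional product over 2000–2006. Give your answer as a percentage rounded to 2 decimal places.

39.29%

Deflate each year: 2000 → 4278.7/1.379 = 3102.76; 2006 → 7995.5/1.850 = 4321.89.
So real gross regional product changed by 4321.89/3102.76 − 1 = 0.3929, i.e. 39.29%.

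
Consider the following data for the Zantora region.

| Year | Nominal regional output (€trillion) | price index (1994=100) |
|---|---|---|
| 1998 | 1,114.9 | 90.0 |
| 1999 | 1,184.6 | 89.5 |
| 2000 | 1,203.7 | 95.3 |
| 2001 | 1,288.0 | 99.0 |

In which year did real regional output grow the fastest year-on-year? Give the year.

1999: real = 1184.6/0.895 = 1323.58; growth vs 1998 (1238.78) = 6.85%.
2000: real = 1203.7/0.953 = 1263.06; growth vs 1999 (1323.58) = -4.57%.
2001: real = 1288.0/0.990 = 1301.01; growth vs 2000 (1263.06) = 3.00%.

1999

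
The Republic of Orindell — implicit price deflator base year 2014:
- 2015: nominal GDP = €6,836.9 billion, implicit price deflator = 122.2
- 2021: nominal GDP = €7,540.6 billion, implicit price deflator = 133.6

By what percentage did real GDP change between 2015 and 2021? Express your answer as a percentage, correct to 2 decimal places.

0.88%

Real GDP 2015 = 6836.9 / 1.222 = 5594.84.
Real GDP 2021 = 7540.6 / 1.336 = 5644.16.
Real growth = 5644.16 / 5594.84 − 1 = 0.0088.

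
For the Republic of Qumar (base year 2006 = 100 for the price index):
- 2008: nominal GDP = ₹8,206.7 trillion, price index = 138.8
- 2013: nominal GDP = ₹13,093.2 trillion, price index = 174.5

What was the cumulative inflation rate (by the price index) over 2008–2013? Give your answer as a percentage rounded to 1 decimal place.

25.7%

Price-level change = 174.5 / 138.8 − 1 = 0.2572.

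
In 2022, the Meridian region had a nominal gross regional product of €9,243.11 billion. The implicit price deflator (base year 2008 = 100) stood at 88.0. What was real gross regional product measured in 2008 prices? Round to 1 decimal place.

Real gross regional product = Nominal / (implicit price deflator/100) = 9243.11 / 0.880 = 10503.53.

€10,503.5 billion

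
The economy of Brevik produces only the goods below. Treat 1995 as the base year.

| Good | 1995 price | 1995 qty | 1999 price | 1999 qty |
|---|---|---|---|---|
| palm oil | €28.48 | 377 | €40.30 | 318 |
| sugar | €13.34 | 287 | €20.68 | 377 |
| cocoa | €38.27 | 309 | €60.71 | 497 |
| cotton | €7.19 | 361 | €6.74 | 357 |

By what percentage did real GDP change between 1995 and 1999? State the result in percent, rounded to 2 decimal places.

Real GDP 1995 = Nominal GDP 1995 = 28.48·377 + 13.34·287 + 38.27·309 + 7.19·361 = 28986.56.
Real GDP 1999 (at 1995 prices) = 28.48·318 + 13.34·377 + 38.27·497 + 7.19·357 = 35672.84.
Real growth = 35672.84/28986.56 − 1 = 0.2307.

23.07%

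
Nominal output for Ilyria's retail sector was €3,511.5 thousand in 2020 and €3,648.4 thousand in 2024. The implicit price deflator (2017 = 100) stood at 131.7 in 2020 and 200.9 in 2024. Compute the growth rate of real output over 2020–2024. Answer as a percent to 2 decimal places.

Deflate each year: 2020 → 3511.5/1.317 = 2666.29; 2024 → 3648.4/2.009 = 1816.03.
So real output changed by 1816.03/2666.29 − 1 = -0.3189, i.e. -31.89%.

-31.89%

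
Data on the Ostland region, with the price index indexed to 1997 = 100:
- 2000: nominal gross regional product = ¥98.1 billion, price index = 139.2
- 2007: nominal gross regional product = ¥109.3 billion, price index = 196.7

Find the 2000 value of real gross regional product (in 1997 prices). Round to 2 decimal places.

¥70.47 billion

Real gross regional product = Nominal / (price index/100) = 98.1 / 1.392 = 70.47.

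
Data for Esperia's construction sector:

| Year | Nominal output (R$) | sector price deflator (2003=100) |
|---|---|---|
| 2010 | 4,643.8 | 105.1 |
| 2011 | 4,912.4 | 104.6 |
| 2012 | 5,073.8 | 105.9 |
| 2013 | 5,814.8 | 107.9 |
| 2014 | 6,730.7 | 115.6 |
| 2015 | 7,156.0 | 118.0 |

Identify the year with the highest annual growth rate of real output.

2011: real = 4912.4/1.046 = 4696.37; growth vs 2010 (4418.46) = 6.29%.
2012: real = 5073.8/1.059 = 4791.12; growth vs 2011 (4696.37) = 2.02%.
2013: real = 5814.8/1.079 = 5389.06; growth vs 2012 (4791.12) = 12.48%.
2014: real = 6730.7/1.156 = 5822.40; growth vs 2013 (5389.06) = 8.04%.
2015: real = 7156.0/1.180 = 6064.41; growth vs 2014 (5822.40) = 4.16%.

2013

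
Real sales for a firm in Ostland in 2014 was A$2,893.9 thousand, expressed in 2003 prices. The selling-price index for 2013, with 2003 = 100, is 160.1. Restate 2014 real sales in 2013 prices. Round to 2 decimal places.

A$4,633.13 thousand

Real sales in 2013 prices = Real sales in 2003 prices × (P_2013/P_2003) = 2893.9 × 1.601 = 4633.13.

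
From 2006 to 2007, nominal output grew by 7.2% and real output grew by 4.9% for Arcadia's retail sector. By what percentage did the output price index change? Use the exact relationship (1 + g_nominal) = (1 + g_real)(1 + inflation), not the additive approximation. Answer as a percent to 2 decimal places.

2.19%

(1 + g_nom) = (1 + g_real)(1 + π), so π = 1.0720 / 1.0490 − 1 = 0.02193.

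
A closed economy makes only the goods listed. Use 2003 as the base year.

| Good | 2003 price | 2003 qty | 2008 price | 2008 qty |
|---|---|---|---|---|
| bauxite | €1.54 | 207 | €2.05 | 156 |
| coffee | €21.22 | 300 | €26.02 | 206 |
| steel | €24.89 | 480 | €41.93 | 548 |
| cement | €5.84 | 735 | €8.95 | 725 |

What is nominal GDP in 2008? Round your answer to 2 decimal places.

Nominal GDP 2008 = Σ (p_2008 × q_2008) = 2.05·156 + 26.02·206 + 41.93·548 + 8.95·725 = 35146.31.

€35146.31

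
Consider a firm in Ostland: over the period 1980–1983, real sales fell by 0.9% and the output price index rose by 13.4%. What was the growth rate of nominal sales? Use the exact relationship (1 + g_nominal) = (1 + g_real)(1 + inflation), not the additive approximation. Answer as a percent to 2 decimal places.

(1 + g_nom) = (1 + g_real)(1 + π) = 0.9910 × 1.1340 = 1.12379.

12.38%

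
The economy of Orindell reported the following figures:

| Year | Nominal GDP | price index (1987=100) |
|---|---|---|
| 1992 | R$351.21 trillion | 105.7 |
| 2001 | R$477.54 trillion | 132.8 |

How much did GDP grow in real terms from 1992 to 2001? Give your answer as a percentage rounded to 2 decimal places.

Real GDP 1992 = 351.21 / 1.057 = 332.27.
Real GDP 2001 = 477.54 / 1.328 = 359.59.
Real growth = 359.59 / 332.27 − 1 = 0.0822.

8.22%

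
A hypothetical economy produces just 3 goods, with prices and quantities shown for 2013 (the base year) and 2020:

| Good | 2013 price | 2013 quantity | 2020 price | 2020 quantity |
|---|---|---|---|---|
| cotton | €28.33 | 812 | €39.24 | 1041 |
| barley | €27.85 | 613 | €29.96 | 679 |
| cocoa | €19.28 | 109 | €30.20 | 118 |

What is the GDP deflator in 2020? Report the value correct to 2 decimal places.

127.78

Nominal GDP 2020 = 39.24·1041 + 29.96·679 + 30.20·118 = 64755.28.
Real GDP 2020 (at 2013 prices) = 28.33·1041 + 27.85·679 + 19.28·118 = 50676.72.
Deflator = Nominal/Real × 100 = 64755.28/50676.72 × 100 = 127.781.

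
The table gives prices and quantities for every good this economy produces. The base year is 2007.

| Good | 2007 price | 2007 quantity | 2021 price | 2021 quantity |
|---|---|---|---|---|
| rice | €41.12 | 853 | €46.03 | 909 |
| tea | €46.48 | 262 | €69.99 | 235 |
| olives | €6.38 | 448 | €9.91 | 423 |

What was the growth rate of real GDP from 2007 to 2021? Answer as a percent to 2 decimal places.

Real GDP 2007 = Nominal GDP 2007 = 41.12·853 + 46.48·262 + 6.38·448 = 50111.36.
Real GDP 2021 (at 2007 prices) = 41.12·909 + 46.48·235 + 6.38·423 = 50999.62.
Real growth = 50999.62/50111.36 − 1 = 0.0177.

1.77%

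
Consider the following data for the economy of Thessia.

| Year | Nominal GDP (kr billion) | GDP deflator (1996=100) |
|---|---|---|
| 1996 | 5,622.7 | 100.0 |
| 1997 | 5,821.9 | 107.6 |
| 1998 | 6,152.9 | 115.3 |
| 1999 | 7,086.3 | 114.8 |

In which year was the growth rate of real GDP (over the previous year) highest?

1997: real = 5821.9/1.076 = 5410.69; growth vs 1996 (5622.70) = -3.77%.
1998: real = 6152.9/1.153 = 5336.43; growth vs 1997 (5410.69) = -1.37%.
1999: real = 7086.3/1.148 = 6172.74; growth vs 1998 (5336.43) = 15.67%.

1999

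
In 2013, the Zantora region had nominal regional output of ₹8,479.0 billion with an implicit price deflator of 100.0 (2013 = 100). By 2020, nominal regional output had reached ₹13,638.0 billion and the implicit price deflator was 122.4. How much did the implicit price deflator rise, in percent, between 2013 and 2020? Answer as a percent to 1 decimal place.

Price-level change = 122.4 / 100.0 − 1 = 0.2240.

22.4%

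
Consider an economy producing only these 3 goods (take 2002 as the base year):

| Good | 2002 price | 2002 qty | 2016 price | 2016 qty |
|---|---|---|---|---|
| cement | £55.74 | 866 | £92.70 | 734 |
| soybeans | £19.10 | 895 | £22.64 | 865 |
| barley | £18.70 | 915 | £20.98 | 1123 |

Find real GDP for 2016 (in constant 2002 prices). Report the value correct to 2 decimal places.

Real GDP 2016 = Σ (p_2002 × q_2016) = 55.74·734 + 19.10·865 + 18.70·1123 = 78434.76.

£78434.76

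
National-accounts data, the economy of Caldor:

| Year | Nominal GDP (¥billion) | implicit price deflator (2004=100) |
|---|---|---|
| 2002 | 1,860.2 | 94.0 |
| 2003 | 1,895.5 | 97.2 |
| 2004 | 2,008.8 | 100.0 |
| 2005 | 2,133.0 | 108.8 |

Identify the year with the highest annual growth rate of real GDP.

2004

2003: real = 1895.5/0.972 = 1950.10; growth vs 2002 (1978.94) = -1.46%.
2004: real = 2008.8/1.000 = 2008.80; growth vs 2003 (1950.10) = 3.01%.
2005: real = 2133.0/1.088 = 1960.48; growth vs 2004 (2008.80) = -2.41%.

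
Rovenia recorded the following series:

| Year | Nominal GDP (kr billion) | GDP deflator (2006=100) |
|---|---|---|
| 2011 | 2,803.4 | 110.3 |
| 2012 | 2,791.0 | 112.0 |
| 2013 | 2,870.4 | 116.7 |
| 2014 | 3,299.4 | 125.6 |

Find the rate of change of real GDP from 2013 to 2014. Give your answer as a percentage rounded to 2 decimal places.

Real GDP 2013 = 2870.4/1.167 = 2459.64.
Real GDP 2014 = 3299.4/1.256 = 2626.91.
Change = 2626.91/2459.64 − 1 = 0.0680.

6.80%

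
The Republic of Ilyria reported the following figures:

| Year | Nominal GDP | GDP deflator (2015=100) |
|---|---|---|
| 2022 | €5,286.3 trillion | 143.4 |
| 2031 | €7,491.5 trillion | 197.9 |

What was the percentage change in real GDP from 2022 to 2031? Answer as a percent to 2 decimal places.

Deflate each year: 2022 → 5286.3/1.434 = 3686.40; 2031 → 7491.5/1.979 = 3785.50.
So real GDP changed by 3785.50/3686.40 − 1 = 0.0269, i.e. 2.69%.

2.69%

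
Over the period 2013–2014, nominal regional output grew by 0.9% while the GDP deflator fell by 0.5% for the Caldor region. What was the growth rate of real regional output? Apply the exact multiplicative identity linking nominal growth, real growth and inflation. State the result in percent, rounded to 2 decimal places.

1.41%

(1 + g_nom) = (1 + g_real)(1 + π), so g_real = 1.0090 / 0.9950 − 1 = 0.01407.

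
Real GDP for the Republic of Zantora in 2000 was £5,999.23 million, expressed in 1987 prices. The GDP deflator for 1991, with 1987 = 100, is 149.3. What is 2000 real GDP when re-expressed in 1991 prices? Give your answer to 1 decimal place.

Real GDP in 1991 prices = Real GDP in 1987 prices × (P_1991/P_1987) = 5999.23 × 1.493 = 8956.85.

£8,956.9 million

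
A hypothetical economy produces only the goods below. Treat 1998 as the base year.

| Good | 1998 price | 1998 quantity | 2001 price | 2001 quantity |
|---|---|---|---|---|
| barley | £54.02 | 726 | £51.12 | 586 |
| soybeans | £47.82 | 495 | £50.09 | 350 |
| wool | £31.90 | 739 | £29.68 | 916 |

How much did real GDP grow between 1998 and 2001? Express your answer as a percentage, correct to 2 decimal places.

-10.24%

Real GDP 1998 = Nominal GDP 1998 = 54.02·726 + 47.82·495 + 31.90·739 = 86463.52.
Real GDP 2001 (at 1998 prices) = 54.02·586 + 47.82·350 + 31.90·916 = 77613.12.
Real growth = 77613.12/86463.52 − 1 = -0.1024.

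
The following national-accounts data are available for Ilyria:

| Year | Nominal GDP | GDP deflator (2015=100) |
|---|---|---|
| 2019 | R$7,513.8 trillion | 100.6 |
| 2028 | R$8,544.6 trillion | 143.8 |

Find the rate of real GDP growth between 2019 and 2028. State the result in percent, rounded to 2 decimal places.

-20.44%

Deflate each year: 2019 → 7513.8/1.006 = 7468.99; 2028 → 8544.6/1.438 = 5942.00.
So real GDP changed by 5942.00/7468.99 − 1 = -0.2044, i.e. -20.44%.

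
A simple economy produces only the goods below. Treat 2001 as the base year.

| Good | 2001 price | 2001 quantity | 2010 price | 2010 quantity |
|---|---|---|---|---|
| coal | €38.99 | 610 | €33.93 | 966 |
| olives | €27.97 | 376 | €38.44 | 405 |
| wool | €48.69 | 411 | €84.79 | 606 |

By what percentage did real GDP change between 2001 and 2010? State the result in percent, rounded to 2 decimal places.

Real GDP 2001 = Nominal GDP 2001 = 38.99·610 + 27.97·376 + 48.69·411 = 54312.21.
Real GDP 2010 (at 2001 prices) = 38.99·966 + 27.97·405 + 48.69·606 = 78498.33.
Real growth = 78498.33/54312.21 − 1 = 0.4453.

44.53%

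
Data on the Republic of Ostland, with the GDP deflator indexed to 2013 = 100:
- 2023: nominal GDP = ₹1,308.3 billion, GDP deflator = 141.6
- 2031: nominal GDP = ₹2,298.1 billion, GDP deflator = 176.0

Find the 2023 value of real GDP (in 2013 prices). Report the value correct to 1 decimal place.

₹923.9 billion

Real GDP = Nominal / (GDP deflator/100) = 1308.3 / 1.416 = 923.94.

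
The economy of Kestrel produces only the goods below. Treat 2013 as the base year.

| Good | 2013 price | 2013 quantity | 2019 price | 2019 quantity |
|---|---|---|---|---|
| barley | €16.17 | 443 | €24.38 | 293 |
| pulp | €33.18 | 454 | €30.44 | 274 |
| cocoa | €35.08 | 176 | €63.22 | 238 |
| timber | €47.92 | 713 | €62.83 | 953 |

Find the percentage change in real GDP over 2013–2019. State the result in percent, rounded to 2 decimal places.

Real GDP 2013 = Nominal GDP 2013 = 16.17·443 + 33.18·454 + 35.08·176 + 47.92·713 = 62568.07.
Real GDP 2019 (at 2013 prices) = 16.17·293 + 33.18·274 + 35.08·238 + 47.92·953 = 67845.93.
Real growth = 67845.93/62568.07 − 1 = 0.0844.

8.44%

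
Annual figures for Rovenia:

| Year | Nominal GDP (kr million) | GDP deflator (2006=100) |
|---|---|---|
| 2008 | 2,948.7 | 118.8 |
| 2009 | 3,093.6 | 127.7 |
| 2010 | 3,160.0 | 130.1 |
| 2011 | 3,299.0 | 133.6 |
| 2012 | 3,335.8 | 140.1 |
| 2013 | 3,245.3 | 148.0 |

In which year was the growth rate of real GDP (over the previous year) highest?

2009: real = 3093.6/1.277 = 2422.55; growth vs 2008 (2482.07) = -2.40%.
2010: real = 3160.0/1.301 = 2428.90; growth vs 2009 (2422.55) = 0.26%.
2011: real = 3299.0/1.336 = 2469.31; growth vs 2010 (2428.90) = 1.66%.
2012: real = 3335.8/1.401 = 2381.01; growth vs 2011 (2469.31) = -3.58%.
2013: real = 3245.3/1.480 = 2192.77; growth vs 2012 (2381.01) = -7.91%.

2011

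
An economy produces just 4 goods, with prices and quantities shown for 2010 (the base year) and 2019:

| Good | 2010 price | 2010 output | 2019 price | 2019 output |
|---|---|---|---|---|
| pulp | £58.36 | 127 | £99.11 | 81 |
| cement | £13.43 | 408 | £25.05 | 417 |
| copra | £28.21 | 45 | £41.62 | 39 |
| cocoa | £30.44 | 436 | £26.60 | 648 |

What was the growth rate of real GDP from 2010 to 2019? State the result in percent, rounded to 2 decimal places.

Real GDP 2010 = Nominal GDP 2010 = 58.36·127 + 13.43·408 + 28.21·45 + 30.44·436 = 27432.45.
Real GDP 2019 (at 2010 prices) = 58.36·81 + 13.43·417 + 28.21·39 + 30.44·648 = 31152.78.
Real growth = 31152.78/27432.45 − 1 = 0.1356.

13.56%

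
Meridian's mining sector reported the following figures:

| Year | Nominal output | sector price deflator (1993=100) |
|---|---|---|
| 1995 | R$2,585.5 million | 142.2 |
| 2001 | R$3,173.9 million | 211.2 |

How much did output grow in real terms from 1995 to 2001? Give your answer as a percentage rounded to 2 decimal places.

-17.35%

Deflate each year: 1995 → 2585.5/1.422 = 1818.21; 2001 → 3173.9/2.112 = 1502.79.
So real output changed by 1502.79/1818.21 − 1 = -0.1735, i.e. -17.35%.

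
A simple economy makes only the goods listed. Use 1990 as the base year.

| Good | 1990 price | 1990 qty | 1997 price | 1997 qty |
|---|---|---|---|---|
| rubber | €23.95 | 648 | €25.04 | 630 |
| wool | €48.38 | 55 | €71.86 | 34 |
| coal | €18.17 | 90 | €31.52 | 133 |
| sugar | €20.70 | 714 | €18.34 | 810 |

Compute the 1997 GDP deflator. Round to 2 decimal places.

103.76

Nominal GDP 1997 = 25.04·630 + 71.86·34 + 31.52·133 + 18.34·810 = 37266.00.
Real GDP 1997 (at 1990 prices) = 23.95·630 + 48.38·34 + 18.17·133 + 20.70·810 = 35917.03.
Deflator = Nominal/Real × 100 = 37266.00/35917.03 × 100 = 103.756.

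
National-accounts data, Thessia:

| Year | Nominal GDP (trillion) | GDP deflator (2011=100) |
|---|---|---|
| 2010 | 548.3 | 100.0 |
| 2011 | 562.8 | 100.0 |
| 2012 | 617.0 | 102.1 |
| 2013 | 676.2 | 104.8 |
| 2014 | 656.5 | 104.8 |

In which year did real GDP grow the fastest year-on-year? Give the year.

2012

2011: real = 562.8/1.000 = 562.80; growth vs 2010 (548.30) = 2.64%.
2012: real = 617.0/1.021 = 604.31; growth vs 2011 (562.80) = 7.38%.
2013: real = 676.2/1.048 = 645.23; growth vs 2012 (604.31) = 6.77%.
2014: real = 656.5/1.048 = 626.43; growth vs 2013 (645.23) = -2.91%.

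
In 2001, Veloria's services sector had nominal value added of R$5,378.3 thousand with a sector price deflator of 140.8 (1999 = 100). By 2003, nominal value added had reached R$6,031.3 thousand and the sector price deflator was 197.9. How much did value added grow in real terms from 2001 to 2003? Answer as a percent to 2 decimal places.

-20.21%

Deflate each year: 2001 → 5378.3/1.408 = 3819.82; 2003 → 6031.3/1.979 = 3047.65.
So real value added changed by 3047.65/3819.82 − 1 = -0.2021, i.e. -20.21%.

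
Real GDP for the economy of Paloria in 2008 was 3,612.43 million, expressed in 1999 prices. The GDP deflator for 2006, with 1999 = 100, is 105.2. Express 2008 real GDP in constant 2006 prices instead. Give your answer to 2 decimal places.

Real GDP in 2006 prices = Real GDP in 1999 prices × (P_2006/P_1999) = 3612.43 × 1.052 = 3800.28.

3,800.28 million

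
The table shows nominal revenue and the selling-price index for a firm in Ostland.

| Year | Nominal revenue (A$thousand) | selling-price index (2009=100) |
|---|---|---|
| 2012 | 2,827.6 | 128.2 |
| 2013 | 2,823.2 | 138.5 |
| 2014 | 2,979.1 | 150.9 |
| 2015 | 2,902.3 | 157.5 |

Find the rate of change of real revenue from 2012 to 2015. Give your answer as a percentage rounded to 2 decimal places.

-16.45%

Real revenue 2012 = 2827.6/1.282 = 2205.62.
Real revenue 2015 = 2902.3/1.575 = 1842.73.
Change = 1842.73/2205.62 − 1 = -0.1645.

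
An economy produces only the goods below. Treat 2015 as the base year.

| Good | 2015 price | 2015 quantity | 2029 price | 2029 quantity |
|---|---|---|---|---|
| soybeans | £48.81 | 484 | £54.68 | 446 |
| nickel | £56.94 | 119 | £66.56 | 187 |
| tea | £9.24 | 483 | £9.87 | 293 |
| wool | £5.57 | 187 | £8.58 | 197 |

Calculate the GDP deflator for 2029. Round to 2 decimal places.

Nominal GDP 2029 = 54.68·446 + 66.56·187 + 9.87·293 + 8.58·197 = 41416.17.
Real GDP 2029 (at 2015 prices) = 48.81·446 + 56.94·187 + 9.24·293 + 5.57·197 = 36221.65.
Deflator = Nominal/Real × 100 = 41416.17/36221.65 × 100 = 114.341.

114.34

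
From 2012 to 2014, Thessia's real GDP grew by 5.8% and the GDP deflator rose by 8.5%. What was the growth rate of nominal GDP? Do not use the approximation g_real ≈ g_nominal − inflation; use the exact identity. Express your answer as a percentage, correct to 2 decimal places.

14.79%

(1 + g_nom) = (1 + g_real)(1 + π) = 1.0580 × 1.0850 = 1.14793.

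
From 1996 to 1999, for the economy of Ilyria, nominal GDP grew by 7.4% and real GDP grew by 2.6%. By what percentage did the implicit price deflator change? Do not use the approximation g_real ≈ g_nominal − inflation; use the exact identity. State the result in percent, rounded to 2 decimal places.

4.68%

(1 + g_nom) = (1 + g_real)(1 + π), so π = 1.0740 / 1.0260 − 1 = 0.04678.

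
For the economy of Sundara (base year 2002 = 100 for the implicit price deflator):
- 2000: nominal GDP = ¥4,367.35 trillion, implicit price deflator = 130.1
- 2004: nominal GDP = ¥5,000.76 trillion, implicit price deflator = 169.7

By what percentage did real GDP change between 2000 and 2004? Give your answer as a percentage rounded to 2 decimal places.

-12.22%

Real GDP 2000 = 4367.35 / 1.301 = 3356.92.
Real GDP 2004 = 5000.76 / 1.697 = 2946.82.
Real growth = 2946.82 / 3356.92 − 1 = -0.1222.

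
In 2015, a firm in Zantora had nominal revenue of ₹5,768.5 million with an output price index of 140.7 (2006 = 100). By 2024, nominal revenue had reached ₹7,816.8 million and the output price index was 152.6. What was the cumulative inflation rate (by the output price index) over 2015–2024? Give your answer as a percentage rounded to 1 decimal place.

Price-level change = 152.6 / 140.7 − 1 = 0.0846.

8.5%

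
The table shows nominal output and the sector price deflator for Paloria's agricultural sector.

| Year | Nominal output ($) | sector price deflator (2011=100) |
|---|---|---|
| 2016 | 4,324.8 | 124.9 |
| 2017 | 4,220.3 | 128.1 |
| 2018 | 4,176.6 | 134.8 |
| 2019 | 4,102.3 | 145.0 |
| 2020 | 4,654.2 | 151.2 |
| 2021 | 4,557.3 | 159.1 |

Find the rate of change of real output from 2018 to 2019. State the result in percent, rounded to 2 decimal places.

-8.69%

Real output 2018 = 4176.6/1.348 = 3098.37.
Real output 2019 = 4102.3/1.450 = 2829.17.
Change = 2829.17/3098.37 − 1 = -0.0869.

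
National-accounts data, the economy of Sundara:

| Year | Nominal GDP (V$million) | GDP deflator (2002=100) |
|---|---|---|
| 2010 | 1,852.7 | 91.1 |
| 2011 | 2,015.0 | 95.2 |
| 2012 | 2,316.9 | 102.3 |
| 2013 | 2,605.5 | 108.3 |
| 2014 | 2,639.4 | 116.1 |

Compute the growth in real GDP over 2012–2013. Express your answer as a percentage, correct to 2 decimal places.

6.23%

Real GDP 2012 = 2316.9/1.023 = 2264.81.
Real GDP 2013 = 2605.5/1.083 = 2405.82.
Change = 2405.82/2264.81 − 1 = 0.0623.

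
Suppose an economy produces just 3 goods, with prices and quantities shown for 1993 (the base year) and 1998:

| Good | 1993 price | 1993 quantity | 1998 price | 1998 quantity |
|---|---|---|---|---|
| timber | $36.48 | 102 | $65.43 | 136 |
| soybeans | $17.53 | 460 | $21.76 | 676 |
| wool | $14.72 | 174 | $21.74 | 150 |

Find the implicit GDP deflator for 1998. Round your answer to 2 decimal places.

Nominal GDP 1998 = 65.43·136 + 21.76·676 + 21.74·150 = 26869.24.
Real GDP 1998 (at 1993 prices) = 36.48·136 + 17.53·676 + 14.72·150 = 19019.56.
Deflator = Nominal/Real × 100 = 26869.24/19019.56 × 100 = 141.272.

141.27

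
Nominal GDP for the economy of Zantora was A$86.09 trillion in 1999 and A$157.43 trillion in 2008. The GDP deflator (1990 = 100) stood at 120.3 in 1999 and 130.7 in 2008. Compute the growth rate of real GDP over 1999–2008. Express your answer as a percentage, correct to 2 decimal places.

68.32%

Deflate each year: 1999 → 86.09/1.203 = 71.56; 2008 → 157.43/1.307 = 120.45.
So real GDP changed by 120.45/71.56 − 1 = 0.6832, i.e. 68.32%.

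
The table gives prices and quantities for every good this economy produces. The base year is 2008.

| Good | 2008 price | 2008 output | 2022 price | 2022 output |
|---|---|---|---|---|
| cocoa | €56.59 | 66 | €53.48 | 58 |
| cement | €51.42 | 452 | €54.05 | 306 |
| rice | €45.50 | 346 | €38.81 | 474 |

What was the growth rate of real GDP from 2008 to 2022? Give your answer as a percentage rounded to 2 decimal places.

Real GDP 2008 = Nominal GDP 2008 = 56.59·66 + 51.42·452 + 45.50·346 = 42719.78.
Real GDP 2022 (at 2008 prices) = 56.59·58 + 51.42·306 + 45.50·474 = 40583.74.
Real growth = 40583.74/42719.78 − 1 = -0.0500.

-5.00%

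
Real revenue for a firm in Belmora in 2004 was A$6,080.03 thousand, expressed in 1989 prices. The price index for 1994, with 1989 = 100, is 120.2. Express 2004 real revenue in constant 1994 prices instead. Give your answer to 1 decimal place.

A$7,308.2 thousand

Real revenue in 1994 prices = Real revenue in 1989 prices × (P_1994/P_1989) = 6080.03 × 1.202 = 7308.20.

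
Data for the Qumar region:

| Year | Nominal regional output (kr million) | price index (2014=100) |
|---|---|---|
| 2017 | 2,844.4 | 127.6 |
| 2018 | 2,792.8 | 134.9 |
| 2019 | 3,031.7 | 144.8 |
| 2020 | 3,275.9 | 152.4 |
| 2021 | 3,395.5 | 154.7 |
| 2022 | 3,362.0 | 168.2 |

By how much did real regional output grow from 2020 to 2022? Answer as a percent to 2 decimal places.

Real regional output 2020 = 3275.9/1.524 = 2149.54.
Real regional output 2022 = 3362.0/1.682 = 1998.81.
Change = 1998.81/2149.54 − 1 = -0.0701.

-7.01%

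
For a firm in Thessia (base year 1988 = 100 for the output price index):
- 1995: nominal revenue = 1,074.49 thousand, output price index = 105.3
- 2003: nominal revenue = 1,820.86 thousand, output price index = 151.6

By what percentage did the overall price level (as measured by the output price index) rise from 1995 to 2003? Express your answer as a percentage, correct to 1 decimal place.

44.0%

Price-level change = 151.6 / 105.3 − 1 = 0.4397.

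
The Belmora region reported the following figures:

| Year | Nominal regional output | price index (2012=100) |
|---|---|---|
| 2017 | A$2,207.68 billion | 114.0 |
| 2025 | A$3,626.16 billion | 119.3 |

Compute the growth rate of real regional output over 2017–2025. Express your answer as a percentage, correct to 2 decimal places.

Real regional output 2017 = 2207.68 / 1.140 = 1936.56.
Real regional output 2025 = 3626.16 / 1.193 = 3039.53.
Real growth = 3039.53 / 1936.56 − 1 = 0.5696.

56.96%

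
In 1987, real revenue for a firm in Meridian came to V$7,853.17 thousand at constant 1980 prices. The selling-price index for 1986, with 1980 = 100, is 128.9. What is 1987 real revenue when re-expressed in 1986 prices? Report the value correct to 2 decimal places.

V$10,122.74 thousand

Real revenue in 1986 prices = Real revenue in 1980 prices × (P_1986/P_1980) = 7853.17 × 1.289 = 10122.74.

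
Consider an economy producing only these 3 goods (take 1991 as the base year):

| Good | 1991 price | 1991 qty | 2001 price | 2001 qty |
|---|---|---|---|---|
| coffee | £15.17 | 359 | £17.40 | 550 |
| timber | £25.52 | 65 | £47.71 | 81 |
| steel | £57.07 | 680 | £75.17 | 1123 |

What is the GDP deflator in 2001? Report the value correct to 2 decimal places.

Nominal GDP 2001 = 17.40·550 + 47.71·81 + 75.17·1123 = 97850.42.
Real GDP 2001 (at 1991 prices) = 15.17·550 + 25.52·81 + 57.07·1123 = 74500.23.
Deflator = Nominal/Real × 100 = 97850.42/74500.23 × 100 = 131.342.

131.34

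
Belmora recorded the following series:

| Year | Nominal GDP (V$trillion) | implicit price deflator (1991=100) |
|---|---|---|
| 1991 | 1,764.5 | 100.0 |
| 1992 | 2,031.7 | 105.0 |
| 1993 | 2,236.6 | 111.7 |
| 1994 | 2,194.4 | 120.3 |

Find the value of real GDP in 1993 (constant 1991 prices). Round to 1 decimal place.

V$2,002.3 trillion

Real GDP 1993 = 2236.6 / 1.117 = 2002.33.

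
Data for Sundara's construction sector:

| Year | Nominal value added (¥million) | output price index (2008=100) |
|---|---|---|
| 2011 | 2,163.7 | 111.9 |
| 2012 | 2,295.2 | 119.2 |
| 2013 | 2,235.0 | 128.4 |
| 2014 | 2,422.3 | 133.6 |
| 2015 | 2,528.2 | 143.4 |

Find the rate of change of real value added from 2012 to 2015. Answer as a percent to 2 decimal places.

Real value added 2012 = 2295.2/1.192 = 1925.50.
Real value added 2015 = 2528.2/1.434 = 1763.04.
Change = 1763.04/1925.50 − 1 = -0.0844.

-8.44%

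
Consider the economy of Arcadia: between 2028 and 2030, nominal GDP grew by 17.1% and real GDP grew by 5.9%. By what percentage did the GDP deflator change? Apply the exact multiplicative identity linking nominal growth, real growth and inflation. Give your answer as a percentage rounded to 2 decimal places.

10.58%

(1 + g_nom) = (1 + g_real)(1 + π), so π = 1.1710 / 1.0590 − 1 = 0.10576.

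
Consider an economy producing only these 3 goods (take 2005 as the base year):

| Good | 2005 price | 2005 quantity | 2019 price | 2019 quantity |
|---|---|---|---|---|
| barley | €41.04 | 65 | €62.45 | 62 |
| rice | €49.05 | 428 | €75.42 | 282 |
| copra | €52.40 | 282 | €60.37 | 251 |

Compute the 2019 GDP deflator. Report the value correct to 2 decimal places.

Nominal GDP 2019 = 62.45·62 + 75.42·282 + 60.37·251 = 40293.21.
Real GDP 2019 (at 2005 prices) = 41.04·62 + 49.05·282 + 52.40·251 = 29528.98.
Deflator = Nominal/Real × 100 = 40293.21/29528.98 × 100 = 136.453.

136.45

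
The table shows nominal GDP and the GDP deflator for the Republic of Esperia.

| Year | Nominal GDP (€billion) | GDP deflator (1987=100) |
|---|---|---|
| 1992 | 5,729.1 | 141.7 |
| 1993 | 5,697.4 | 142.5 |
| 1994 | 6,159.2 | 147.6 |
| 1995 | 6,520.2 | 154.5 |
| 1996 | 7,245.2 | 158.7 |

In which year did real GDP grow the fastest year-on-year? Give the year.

1996

1993: real = 5697.4/1.425 = 3998.18; growth vs 1992 (4043.12) = -1.11%.
1994: real = 6159.2/1.476 = 4172.90; growth vs 1993 (3998.18) = 4.37%.
1995: real = 6520.2/1.545 = 4220.19; growth vs 1994 (4172.90) = 1.13%.
1996: real = 7245.2/1.587 = 4565.34; growth vs 1995 (4220.19) = 8.18%.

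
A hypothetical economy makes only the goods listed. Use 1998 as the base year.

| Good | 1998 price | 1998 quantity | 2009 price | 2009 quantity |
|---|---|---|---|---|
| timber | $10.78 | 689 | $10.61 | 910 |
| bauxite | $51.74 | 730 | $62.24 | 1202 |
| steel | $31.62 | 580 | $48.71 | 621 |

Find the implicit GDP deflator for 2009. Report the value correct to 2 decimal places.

125.19

Nominal GDP 2009 = 10.61·910 + 62.24·1202 + 48.71·621 = 114716.49.
Real GDP 2009 (at 1998 prices) = 10.78·910 + 51.74·1202 + 31.62·621 = 91637.30.
Deflator = Nominal/Real × 100 = 114716.49/91637.30 × 100 = 125.185.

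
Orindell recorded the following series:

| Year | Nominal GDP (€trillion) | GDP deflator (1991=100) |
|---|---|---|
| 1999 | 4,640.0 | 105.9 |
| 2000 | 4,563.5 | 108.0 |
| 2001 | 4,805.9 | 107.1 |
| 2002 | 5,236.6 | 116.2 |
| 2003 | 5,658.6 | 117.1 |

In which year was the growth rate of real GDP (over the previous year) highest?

2003

2000: real = 4563.5/1.080 = 4225.46; growth vs 1999 (4381.49) = -3.56%.
2001: real = 4805.9/1.071 = 4487.30; growth vs 2000 (4225.46) = 6.20%.
2002: real = 5236.6/1.162 = 4506.54; growth vs 2001 (4487.30) = 0.43%.
2003: real = 5658.6/1.171 = 4832.28; growth vs 2002 (4506.54) = 7.23%.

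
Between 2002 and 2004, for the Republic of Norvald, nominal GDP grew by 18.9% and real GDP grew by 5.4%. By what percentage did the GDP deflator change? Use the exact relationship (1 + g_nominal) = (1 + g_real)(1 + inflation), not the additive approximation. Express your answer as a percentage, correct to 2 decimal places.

12.81%

(1 + g_nom) = (1 + g_real)(1 + π), so π = 1.1890 / 1.0540 − 1 = 0.12808.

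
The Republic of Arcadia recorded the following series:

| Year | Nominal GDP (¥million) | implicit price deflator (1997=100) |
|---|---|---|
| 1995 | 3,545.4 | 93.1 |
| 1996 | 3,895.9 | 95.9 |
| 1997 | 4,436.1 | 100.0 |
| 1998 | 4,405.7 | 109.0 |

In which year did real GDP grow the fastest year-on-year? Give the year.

1997

1996: real = 3895.9/0.959 = 4062.46; growth vs 1995 (3808.16) = 6.68%.
1997: real = 4436.1/1.000 = 4436.10; growth vs 1996 (4062.46) = 9.20%.
1998: real = 4405.7/1.090 = 4041.93; growth vs 1997 (4436.10) = -8.89%.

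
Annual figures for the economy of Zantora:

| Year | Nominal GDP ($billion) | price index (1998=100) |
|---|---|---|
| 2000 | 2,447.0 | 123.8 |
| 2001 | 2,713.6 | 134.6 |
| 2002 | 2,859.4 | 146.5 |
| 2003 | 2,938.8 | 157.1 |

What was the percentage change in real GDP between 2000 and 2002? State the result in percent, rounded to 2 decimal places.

Real GDP 2000 = 2447.0/1.238 = 1976.58.
Real GDP 2002 = 2859.4/1.465 = 1951.81.
Change = 1951.81/1976.58 − 1 = -0.0125.

-1.25%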